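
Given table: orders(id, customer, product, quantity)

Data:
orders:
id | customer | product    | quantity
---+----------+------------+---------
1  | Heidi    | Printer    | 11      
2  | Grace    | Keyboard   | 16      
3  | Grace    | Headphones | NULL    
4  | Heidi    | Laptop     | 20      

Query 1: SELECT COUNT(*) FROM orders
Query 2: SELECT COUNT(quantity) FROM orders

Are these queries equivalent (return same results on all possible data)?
No, not equivalent

Query 1 returns: [(4,)]
Query 2 returns: [(3,)]

Reason: COUNT(*) includes NULLs, COUNT(column) excludes them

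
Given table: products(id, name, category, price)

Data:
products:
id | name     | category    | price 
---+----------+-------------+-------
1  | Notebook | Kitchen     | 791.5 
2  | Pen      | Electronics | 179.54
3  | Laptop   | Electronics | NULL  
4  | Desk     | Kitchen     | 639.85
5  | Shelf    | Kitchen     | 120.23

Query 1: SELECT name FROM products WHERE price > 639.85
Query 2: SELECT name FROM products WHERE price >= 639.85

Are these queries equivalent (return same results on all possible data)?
No, not equivalent

Query 1 returns: [('Notebook',)]
Query 2 returns: [('Notebook',), ('Desk',)]

Reason: > vs >= gives different results when price = 639.85 exists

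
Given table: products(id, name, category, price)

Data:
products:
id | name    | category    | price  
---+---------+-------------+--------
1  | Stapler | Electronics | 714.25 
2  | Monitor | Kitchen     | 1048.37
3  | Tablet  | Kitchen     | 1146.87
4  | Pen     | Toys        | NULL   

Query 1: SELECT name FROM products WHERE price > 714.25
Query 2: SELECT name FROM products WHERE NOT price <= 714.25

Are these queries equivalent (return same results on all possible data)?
Yes, equivalent

Both queries return: [('Monitor',), ('Tablet',)]

Reason: Both filter price > 714.25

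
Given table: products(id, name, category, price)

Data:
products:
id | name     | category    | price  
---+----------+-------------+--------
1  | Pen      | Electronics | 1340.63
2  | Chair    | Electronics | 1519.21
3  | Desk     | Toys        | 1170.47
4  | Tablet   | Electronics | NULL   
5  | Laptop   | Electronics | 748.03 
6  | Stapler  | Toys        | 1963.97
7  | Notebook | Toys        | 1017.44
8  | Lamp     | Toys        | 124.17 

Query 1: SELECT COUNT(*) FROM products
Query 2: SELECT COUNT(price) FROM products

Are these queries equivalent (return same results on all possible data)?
No, not equivalent

Query 1 returns: [(8,)]
Query 2 returns: [(7,)]

Reason: COUNT(*) includes NULLs, COUNT(column) excludes them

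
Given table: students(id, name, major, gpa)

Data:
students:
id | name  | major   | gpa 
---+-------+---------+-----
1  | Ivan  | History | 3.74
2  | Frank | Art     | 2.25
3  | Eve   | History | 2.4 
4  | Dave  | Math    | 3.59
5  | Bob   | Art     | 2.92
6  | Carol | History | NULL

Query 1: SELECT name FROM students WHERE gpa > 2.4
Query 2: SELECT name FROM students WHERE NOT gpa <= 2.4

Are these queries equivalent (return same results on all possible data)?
Yes, equivalent

Both queries return: [('Bob',), ('Dave',), ('Ivan',)]

Reason: Both filter gpa > 2.4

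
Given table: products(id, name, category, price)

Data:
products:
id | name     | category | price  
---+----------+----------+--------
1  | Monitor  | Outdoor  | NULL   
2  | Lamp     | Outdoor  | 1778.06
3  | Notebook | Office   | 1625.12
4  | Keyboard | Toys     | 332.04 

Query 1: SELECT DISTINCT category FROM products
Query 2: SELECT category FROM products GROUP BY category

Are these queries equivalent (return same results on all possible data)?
Yes, equivalent

Both queries return: [('Office',), ('Outdoor',), ('Toys',)]

Reason: Both get unique categorys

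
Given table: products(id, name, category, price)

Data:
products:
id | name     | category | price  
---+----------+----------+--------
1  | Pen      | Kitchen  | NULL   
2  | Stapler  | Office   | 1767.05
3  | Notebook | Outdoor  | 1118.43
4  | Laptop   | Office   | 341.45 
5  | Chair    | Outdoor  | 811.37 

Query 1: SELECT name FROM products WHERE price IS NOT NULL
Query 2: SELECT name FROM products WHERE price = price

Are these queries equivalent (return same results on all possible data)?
Yes, equivalent

Both queries return: [('Chair',), ('Laptop',), ('Notebook',), ('Stapler',)]

Reason: IS NOT NULL vs self-equality (both exclude NULLs)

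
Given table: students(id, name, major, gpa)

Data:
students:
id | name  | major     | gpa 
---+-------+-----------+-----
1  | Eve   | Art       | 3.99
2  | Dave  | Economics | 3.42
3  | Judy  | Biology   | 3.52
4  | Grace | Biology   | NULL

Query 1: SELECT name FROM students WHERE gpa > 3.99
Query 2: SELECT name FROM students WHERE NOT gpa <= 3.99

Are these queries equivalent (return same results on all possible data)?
Yes, equivalent

Both queries return: []

Reason: Both filter gpa > 3.99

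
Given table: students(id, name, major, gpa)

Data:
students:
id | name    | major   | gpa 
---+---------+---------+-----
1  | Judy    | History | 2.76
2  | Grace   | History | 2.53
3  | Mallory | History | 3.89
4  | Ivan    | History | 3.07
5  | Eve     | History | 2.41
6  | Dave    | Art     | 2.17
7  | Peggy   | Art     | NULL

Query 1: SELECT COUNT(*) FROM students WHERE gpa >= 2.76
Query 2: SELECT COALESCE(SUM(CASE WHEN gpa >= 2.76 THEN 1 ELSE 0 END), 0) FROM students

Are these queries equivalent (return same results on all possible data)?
Yes, equivalent

Both queries return: [(3,)]

Reason: COUNT with WHERE vs conditional SUM (COALESCE handles empty-table NULL)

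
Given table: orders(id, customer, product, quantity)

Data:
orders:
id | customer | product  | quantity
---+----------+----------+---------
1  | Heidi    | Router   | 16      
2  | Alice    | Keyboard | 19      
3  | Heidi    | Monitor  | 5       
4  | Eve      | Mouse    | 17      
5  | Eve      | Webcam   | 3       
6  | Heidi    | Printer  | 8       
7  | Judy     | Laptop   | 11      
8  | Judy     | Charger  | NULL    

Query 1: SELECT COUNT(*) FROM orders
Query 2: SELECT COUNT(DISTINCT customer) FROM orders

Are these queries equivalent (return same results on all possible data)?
No, not equivalent

Query 1 returns: [(8,)]
Query 2 returns: [(4,)]

Reason: COUNT(*) counts rows, COUNT(DISTINCT customer) counts unique customers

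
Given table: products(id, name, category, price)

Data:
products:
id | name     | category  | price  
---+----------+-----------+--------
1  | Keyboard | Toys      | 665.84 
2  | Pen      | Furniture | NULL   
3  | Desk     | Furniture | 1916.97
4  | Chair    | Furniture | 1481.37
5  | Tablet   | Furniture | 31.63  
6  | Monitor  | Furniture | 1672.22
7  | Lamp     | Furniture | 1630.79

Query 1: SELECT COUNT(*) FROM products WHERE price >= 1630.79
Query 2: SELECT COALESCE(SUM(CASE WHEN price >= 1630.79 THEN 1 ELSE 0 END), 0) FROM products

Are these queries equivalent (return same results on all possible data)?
Yes, equivalent

Both queries return: [(3,)]

Reason: COUNT with WHERE vs conditional SUM (COALESCE handles empty-table NULL)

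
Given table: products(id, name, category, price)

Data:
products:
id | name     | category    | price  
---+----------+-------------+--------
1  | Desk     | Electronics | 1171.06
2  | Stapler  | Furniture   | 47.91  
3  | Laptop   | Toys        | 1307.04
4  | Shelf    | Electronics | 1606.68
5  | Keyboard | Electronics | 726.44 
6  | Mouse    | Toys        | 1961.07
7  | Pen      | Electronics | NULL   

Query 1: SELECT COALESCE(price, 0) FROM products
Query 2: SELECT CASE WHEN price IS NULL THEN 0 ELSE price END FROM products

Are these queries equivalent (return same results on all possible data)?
Yes, equivalent

Both queries return: [(0,), (47.91,), (726.44,), (1171.06,), (1307.04,), (1606.68,), (1961.07,)]

Reason: COALESCE vs CASE for NULL handling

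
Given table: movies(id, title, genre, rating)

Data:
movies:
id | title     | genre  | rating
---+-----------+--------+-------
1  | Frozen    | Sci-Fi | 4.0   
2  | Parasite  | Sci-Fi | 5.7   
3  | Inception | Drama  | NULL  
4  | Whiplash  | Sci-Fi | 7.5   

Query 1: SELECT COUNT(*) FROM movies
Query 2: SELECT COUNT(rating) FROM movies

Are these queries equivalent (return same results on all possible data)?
No, not equivalent

Query 1 returns: [(4,)]
Query 2 returns: [(3,)]

Reason: COUNT(*) includes NULLs, COUNT(column) excludes them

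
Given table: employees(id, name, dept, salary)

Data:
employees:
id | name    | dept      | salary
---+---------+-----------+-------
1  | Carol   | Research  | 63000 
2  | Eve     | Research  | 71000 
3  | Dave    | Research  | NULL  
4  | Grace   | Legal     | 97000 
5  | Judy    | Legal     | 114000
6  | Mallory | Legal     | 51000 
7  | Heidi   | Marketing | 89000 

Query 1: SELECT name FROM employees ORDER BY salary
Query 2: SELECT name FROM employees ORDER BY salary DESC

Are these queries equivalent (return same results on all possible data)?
No, not equivalent

Query 1 returns: [('Dave',), ('Mallory',), ('Carol',), ('Eve',), ('Heidi',), ('Grace',), ('Judy',)]
Query 2 returns: [('Judy',), ('Grace',), ('Heidi',), ('Eve',), ('Carol',), ('Mallory',), ('Dave',)]

Reason: ASC vs DESC gives opposite ordering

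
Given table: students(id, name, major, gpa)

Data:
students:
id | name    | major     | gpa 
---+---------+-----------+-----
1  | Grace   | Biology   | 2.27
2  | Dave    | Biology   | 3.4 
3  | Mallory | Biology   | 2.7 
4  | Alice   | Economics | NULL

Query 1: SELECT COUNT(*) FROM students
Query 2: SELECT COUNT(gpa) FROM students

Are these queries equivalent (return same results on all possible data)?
No, not equivalent

Query 1 returns: [(4,)]
Query 2 returns: [(3,)]

Reason: COUNT(*) includes NULLs, COUNT(column) excludes them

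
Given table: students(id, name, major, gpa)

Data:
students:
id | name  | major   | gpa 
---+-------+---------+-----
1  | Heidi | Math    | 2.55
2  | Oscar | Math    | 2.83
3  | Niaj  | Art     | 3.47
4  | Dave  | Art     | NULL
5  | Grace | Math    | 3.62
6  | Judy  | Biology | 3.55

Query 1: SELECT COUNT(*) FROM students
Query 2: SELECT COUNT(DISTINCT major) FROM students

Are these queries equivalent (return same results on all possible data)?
No, not equivalent

Query 1 returns: [(6,)]
Query 2 returns: [(3,)]

Reason: COUNT(*) counts rows, COUNT(DISTINCT major) counts unique majors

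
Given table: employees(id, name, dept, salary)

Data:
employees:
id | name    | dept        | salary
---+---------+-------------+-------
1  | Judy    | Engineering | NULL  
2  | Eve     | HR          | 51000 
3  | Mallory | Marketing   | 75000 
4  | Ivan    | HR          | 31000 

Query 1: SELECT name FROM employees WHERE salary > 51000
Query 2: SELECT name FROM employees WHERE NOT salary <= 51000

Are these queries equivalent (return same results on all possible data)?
Yes, equivalent

Both queries return: [('Mallory',)]

Reason: Both filter salary > 51000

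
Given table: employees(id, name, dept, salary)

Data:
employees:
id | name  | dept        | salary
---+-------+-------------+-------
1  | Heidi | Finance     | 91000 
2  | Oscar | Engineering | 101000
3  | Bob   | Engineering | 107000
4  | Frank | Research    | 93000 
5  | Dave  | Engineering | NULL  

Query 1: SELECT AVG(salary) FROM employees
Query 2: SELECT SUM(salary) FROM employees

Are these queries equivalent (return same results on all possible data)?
No, not equivalent

Query 1 returns: [(98000.0,)]
Query 2 returns: [(392000,)]

Reason: AVG vs SUM give different aggregate values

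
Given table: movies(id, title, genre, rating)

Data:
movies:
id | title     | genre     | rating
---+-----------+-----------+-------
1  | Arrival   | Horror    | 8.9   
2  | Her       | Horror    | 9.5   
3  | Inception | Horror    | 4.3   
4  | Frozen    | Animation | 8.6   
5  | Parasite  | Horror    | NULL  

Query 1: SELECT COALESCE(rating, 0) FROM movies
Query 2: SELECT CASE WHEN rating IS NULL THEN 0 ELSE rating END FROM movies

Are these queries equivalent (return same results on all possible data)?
Yes, equivalent

Both queries return: [(0,), (4.3,), (8.6,), (8.9,), (9.5,)]

Reason: COALESCE vs CASE for NULL handling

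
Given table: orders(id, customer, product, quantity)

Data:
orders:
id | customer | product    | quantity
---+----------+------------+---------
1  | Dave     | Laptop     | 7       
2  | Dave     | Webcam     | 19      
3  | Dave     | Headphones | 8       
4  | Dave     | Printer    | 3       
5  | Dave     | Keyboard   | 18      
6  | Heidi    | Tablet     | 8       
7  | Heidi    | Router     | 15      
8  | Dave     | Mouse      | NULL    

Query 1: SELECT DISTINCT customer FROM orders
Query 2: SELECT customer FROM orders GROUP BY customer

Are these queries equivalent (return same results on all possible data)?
Yes, equivalent

Both queries return: [('Dave',), ('Heidi',)]

Reason: Both get unique customers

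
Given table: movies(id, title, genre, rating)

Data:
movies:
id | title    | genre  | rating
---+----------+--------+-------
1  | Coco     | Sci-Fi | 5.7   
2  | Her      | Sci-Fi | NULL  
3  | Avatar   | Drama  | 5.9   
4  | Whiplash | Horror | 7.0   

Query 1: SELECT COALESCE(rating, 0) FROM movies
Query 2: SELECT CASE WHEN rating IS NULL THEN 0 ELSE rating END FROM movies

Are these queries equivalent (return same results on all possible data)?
Yes, equivalent

Both queries return: [(0,), (5.7,), (5.9,), (7.0,)]

Reason: COALESCE vs CASE for NULL handling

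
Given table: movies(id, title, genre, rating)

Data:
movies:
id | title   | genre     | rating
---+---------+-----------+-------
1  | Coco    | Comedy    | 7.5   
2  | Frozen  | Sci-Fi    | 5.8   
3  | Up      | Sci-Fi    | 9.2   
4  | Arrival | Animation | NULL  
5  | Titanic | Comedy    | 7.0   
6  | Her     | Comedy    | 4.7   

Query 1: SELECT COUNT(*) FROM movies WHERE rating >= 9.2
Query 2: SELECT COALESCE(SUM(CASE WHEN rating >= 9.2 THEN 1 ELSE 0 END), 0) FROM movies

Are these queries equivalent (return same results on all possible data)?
Yes, equivalent

Both queries return: [(1,)]

Reason: COUNT with WHERE vs conditional SUM (COALESCE handles empty-table NULL)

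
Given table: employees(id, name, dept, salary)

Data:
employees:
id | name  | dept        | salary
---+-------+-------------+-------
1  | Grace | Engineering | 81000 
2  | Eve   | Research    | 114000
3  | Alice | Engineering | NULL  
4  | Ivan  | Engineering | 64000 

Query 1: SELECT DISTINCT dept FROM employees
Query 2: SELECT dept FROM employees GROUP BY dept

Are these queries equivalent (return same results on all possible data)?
Yes, equivalent

Both queries return: [('Engineering',), ('Research',)]

Reason: Both get unique depts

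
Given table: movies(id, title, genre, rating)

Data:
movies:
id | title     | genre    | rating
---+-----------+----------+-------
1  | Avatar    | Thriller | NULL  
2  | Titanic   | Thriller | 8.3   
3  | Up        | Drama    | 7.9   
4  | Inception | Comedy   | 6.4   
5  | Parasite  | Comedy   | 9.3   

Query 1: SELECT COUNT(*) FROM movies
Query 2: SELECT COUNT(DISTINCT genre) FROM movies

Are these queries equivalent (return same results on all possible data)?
No, not equivalent

Query 1 returns: [(5,)]
Query 2 returns: [(3,)]

Reason: COUNT(*) counts rows, COUNT(DISTINCT genre) counts unique genres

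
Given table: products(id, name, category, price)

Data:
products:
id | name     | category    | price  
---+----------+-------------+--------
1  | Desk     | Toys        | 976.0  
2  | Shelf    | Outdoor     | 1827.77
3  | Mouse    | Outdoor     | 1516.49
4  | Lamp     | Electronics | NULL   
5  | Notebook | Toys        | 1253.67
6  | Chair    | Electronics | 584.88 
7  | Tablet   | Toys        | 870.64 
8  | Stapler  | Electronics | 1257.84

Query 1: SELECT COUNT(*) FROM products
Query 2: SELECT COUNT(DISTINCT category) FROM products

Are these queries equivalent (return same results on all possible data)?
No, not equivalent

Query 1 returns: [(8,)]
Query 2 returns: [(3,)]

Reason: COUNT(*) counts rows, COUNT(DISTINCT category) counts unique categorys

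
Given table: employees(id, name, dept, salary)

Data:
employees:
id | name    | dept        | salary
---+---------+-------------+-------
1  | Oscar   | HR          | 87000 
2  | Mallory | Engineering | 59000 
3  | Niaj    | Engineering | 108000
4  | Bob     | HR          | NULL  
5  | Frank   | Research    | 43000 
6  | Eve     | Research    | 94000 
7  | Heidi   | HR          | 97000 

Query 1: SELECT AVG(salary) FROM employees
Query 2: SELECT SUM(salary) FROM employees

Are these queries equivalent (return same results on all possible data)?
No, not equivalent

Query 1 returns: [(81333.33333333333,)]
Query 2 returns: [(488000,)]

Reason: AVG vs SUM give different aggregate values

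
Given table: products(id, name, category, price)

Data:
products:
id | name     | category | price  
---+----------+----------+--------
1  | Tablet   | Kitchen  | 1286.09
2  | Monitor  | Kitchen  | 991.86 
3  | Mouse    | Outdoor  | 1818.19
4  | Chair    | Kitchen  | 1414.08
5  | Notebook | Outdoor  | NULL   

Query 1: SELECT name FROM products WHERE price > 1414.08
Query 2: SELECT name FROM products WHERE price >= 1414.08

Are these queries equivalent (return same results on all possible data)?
No, not equivalent

Query 1 returns: [('Mouse',)]
Query 2 returns: [('Mouse',), ('Chair',)]

Reason: > vs >= gives different results when price = 1414.08 exists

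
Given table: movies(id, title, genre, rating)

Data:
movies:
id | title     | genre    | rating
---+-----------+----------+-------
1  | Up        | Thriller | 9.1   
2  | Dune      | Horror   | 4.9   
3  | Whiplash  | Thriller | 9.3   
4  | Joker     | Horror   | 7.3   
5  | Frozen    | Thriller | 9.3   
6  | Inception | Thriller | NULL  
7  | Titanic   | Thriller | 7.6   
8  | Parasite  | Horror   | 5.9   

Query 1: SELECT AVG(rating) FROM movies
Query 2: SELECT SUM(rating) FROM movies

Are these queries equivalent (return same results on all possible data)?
No, not equivalent

Query 1 returns: [(7.628571428571428,)]
Query 2 returns: [(53.4,)]

Reason: AVG vs SUM give different aggregate values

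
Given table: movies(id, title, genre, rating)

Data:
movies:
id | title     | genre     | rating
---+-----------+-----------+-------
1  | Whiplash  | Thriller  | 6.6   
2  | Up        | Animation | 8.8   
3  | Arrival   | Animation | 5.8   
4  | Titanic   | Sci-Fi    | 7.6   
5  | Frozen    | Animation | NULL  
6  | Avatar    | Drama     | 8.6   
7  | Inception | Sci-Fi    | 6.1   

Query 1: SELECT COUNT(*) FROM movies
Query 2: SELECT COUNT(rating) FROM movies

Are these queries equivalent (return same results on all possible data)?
No, not equivalent

Query 1 returns: [(7,)]
Query 2 returns: [(6,)]

Reason: COUNT(*) includes NULLs, COUNT(column) excludes them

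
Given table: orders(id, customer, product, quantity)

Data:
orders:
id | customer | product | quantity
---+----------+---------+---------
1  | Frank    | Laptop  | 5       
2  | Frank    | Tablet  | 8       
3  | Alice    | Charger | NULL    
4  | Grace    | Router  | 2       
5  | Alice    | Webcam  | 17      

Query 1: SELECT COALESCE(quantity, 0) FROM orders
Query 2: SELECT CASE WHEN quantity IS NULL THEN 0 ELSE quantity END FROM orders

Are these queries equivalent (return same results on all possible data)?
Yes, equivalent

Both queries return: [(0,), (2,), (5,), (8,), (17,)]

Reason: COALESCE vs CASE for NULL handling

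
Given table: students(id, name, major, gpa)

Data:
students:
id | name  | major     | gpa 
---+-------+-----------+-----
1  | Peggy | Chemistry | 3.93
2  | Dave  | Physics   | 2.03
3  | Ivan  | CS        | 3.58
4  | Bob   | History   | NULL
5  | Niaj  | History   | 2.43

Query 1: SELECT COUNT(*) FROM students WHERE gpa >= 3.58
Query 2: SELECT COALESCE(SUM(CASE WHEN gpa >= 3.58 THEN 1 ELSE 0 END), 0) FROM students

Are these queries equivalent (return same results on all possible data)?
Yes, equivalent

Both queries return: [(2,)]

Reason: COUNT with WHERE vs conditional SUM (COALESCE handles empty-table NULL)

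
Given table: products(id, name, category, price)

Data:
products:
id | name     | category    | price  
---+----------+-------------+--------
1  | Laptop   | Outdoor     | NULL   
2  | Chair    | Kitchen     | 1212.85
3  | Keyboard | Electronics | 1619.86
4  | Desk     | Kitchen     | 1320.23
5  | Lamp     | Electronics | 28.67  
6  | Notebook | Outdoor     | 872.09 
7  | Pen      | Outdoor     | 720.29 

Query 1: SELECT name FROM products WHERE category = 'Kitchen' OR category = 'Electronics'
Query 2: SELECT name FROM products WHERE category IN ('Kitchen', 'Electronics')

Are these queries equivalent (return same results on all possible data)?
Yes, equivalent

Both queries return: [('Chair',), ('Desk',), ('Keyboard',), ('Lamp',)]

Reason: OR vs IN are equivalent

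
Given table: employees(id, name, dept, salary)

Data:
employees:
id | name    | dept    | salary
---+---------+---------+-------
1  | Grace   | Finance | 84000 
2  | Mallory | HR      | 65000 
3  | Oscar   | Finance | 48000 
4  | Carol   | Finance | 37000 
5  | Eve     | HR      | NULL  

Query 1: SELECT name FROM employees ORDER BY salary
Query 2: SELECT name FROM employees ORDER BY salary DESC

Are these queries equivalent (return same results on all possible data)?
No, not equivalent

Query 1 returns: [('Eve',), ('Carol',), ('Oscar',), ('Mallory',), ('Grace',)]
Query 2 returns: [('Grace',), ('Mallory',), ('Oscar',), ('Carol',), ('Eve',)]

Reason: ASC vs DESC gives opposite ordering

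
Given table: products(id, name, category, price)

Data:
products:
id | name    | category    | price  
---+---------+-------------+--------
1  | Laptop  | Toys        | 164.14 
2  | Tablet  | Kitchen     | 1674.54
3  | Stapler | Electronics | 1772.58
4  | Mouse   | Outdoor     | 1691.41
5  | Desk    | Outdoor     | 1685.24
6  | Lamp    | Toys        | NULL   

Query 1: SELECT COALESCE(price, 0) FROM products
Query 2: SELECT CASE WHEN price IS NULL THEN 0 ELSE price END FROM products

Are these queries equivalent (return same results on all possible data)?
Yes, equivalent

Both queries return: [(0,), (164.14,), (1674.54,), (1685.24,), (1691.41,), (1772.58,)]

Reason: COALESCE vs CASE for NULL handling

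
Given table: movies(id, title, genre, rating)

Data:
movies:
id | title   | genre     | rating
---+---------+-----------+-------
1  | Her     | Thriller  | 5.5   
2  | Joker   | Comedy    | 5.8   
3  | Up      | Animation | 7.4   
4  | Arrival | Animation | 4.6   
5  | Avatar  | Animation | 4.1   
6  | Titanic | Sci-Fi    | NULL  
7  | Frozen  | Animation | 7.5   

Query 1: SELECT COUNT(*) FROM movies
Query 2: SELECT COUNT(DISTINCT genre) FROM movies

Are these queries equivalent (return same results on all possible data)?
No, not equivalent

Query 1 returns: [(7,)]
Query 2 returns: [(4,)]

Reason: COUNT(*) counts rows, COUNT(DISTINCT genre) counts unique genres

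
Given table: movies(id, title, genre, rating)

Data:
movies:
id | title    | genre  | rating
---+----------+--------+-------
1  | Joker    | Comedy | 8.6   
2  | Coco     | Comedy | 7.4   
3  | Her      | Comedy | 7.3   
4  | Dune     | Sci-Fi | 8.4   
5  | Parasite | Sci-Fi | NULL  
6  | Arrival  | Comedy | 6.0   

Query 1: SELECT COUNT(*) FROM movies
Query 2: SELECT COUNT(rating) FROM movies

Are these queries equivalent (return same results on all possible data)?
No, not equivalent

Query 1 returns: [(6,)]
Query 2 returns: [(5,)]

Reason: COUNT(*) includes NULLs, COUNT(column) excludes them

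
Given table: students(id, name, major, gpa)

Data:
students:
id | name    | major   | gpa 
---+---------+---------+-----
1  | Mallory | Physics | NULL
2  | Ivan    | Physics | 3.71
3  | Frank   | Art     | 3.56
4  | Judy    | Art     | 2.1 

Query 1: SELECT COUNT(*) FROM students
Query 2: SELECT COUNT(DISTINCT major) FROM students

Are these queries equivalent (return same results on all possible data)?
No, not equivalent

Query 1 returns: [(4,)]
Query 2 returns: [(2,)]

Reason: COUNT(*) counts rows, COUNT(DISTINCT major) counts unique majors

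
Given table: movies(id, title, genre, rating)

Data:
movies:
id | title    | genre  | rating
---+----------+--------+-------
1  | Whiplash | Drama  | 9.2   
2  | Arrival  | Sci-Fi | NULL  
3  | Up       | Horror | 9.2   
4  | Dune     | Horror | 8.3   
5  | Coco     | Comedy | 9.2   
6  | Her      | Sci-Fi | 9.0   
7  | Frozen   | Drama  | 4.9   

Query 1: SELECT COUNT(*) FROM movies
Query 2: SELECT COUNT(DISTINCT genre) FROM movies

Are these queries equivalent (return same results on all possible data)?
No, not equivalent

Query 1 returns: [(7,)]
Query 2 returns: [(4,)]

Reason: COUNT(*) counts rows, COUNT(DISTINCT genre) counts unique genres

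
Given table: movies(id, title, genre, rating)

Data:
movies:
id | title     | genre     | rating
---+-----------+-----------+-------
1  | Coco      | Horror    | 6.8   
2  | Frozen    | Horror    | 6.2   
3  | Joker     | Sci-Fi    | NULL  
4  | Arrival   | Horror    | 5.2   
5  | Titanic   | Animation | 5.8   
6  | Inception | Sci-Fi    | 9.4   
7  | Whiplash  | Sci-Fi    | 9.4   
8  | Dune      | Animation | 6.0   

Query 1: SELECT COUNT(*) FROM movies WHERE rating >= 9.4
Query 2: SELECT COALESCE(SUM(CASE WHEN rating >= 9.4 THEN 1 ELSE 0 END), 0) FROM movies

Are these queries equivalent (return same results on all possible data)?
Yes, equivalent

Both queries return: [(2,)]

Reason: COUNT with WHERE vs conditional SUM (COALESCE handles empty-table NULL)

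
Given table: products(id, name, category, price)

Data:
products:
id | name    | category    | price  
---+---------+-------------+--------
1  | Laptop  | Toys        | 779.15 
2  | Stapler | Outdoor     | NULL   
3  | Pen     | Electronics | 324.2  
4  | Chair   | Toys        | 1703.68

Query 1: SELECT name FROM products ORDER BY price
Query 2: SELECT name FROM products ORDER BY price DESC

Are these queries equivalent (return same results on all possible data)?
No, not equivalent

Query 1 returns: [('Stapler',), ('Pen',), ('Laptop',), ('Chair',)]
Query 2 returns: [('Chair',), ('Laptop',), ('Pen',), ('Stapler',)]

Reason: ASC vs DESC gives opposite ordering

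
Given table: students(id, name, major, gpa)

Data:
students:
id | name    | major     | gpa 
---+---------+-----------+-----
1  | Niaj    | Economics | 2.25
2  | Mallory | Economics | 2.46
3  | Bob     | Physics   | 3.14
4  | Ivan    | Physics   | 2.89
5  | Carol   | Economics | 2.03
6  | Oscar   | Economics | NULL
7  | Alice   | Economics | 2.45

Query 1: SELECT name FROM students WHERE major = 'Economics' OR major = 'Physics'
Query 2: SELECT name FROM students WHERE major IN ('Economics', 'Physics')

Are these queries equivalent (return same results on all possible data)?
Yes, equivalent

Both queries return: [('Alice',), ('Bob',), ('Carol',), ('Ivan',), ('Mallory',), ('Niaj',), ('Oscar',)]

Reason: OR vs IN are equivalent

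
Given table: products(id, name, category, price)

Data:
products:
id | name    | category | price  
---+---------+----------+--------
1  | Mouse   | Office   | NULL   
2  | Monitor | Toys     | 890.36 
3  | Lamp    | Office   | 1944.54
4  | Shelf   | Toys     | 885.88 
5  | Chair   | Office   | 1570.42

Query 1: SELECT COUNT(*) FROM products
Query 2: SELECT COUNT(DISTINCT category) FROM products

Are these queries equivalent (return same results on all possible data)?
No, not equivalent

Query 1 returns: [(5,)]
Query 2 returns: [(2,)]

Reason: COUNT(*) counts rows, COUNT(DISTINCT category) counts unique categorys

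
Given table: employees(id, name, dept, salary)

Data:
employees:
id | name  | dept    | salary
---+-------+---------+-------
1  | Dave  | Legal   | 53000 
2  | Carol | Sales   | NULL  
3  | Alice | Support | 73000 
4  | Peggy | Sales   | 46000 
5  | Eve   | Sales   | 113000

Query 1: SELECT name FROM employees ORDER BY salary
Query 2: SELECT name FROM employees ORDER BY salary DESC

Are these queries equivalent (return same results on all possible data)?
No, not equivalent

Query 1 returns: [('Carol',), ('Peggy',), ('Dave',), ('Alice',), ('Eve',)]
Query 2 returns: [('Eve',), ('Alice',), ('Dave',), ('Peggy',), ('Carol',)]

Reason: ASC vs DESC gives opposite ordering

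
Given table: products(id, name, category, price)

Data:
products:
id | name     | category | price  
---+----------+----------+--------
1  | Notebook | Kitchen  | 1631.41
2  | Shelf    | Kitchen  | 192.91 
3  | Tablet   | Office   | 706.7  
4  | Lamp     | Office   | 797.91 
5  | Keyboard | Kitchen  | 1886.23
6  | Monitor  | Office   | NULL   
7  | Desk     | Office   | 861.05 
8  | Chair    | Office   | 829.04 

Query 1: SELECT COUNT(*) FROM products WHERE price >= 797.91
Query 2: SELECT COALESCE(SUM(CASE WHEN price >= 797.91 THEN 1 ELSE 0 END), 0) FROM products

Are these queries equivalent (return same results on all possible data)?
Yes, equivalent

Both queries return: [(5,)]

Reason: COUNT with WHERE vs conditional SUM (COALESCE handles empty-table NULL)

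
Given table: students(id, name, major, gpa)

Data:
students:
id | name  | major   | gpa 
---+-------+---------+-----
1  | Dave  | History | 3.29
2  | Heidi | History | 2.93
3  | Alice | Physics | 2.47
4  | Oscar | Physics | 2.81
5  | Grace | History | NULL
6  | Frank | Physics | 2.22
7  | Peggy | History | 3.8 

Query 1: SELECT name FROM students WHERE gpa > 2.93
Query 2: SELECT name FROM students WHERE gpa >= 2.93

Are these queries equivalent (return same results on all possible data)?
No, not equivalent

Query 1 returns: [('Dave',), ('Peggy',)]
Query 2 returns: [('Dave',), ('Heidi',), ('Peggy',)]

Reason: > vs >= gives different results when gpa = 2.93 exists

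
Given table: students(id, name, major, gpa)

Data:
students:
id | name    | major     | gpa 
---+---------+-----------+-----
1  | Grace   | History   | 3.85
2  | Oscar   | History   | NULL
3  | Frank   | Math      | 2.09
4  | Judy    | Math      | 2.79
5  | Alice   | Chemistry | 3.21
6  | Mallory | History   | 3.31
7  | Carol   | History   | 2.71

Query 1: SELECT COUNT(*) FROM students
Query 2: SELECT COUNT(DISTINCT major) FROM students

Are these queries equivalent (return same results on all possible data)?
No, not equivalent

Query 1 returns: [(7,)]
Query 2 returns: [(3,)]

Reason: COUNT(*) counts rows, COUNT(DISTINCT major) counts unique majors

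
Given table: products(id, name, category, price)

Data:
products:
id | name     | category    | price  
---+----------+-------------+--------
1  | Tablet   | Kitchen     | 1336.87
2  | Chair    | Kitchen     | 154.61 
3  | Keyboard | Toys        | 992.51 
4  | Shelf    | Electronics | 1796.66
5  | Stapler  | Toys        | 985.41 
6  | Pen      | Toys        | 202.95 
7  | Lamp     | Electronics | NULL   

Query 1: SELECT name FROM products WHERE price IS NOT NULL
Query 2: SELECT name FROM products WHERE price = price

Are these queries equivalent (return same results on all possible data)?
Yes, equivalent

Both queries return: [('Chair',), ('Keyboard',), ('Pen',), ('Shelf',), ('Stapler',), ('Tablet',)]

Reason: IS NOT NULL vs self-equality (both exclude NULLs)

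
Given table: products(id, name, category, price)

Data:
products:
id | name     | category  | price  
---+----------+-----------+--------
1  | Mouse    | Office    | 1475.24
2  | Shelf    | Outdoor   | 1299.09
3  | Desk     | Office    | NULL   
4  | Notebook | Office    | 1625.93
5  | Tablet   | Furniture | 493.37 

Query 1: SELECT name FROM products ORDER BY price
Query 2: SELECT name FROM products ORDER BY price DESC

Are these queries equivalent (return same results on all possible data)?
No, not equivalent

Query 1 returns: [('Desk',), ('Tablet',), ('Shelf',), ('Mouse',), ('Notebook',)]
Query 2 returns: [('Notebook',), ('Mouse',), ('Shelf',), ('Tablet',), ('Desk',)]

Reason: ASC vs DESC gives opposite ordering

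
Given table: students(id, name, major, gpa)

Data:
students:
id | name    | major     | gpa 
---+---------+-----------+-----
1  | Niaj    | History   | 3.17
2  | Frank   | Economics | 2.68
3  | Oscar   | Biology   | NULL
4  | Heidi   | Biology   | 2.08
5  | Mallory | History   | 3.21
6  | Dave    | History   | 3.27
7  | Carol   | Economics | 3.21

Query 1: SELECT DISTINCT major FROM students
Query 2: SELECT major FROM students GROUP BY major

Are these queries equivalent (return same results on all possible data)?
Yes, equivalent

Both queries return: [('Biology',), ('Economics',), ('History',)]

Reason: Both get unique majors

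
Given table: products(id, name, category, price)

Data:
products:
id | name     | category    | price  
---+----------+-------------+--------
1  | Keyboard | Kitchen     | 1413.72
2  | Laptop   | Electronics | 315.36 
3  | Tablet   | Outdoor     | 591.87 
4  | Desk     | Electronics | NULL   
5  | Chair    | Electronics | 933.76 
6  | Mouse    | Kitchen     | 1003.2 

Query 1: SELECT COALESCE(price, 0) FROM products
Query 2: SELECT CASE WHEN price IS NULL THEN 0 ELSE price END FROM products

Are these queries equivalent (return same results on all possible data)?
Yes, equivalent

Both queries return: [(0,), (315.36,), (591.87,), (933.76,), (1003.2,), (1413.72,)]

Reason: COALESCE vs CASE for NULL handling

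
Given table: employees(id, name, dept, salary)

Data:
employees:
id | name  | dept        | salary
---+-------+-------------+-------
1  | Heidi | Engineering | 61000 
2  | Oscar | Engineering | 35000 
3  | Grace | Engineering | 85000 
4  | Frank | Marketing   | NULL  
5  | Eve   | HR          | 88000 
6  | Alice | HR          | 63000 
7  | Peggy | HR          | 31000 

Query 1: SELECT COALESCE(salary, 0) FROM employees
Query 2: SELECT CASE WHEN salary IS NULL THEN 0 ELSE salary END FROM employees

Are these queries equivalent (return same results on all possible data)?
Yes, equivalent

Both queries return: [(0,), (31000,), (35000,), (61000,), (63000,), (85000,), (88000,)]

Reason: COALESCE vs CASE for NULL handling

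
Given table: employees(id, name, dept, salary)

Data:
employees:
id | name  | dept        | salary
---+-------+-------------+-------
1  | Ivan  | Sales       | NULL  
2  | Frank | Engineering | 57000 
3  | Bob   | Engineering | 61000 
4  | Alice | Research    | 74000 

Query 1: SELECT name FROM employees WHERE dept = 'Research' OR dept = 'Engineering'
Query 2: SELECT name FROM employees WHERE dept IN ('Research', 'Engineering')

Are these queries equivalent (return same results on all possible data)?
Yes, equivalent

Both queries return: [('Alice',), ('Bob',), ('Frank',)]

Reason: OR vs IN are equivalent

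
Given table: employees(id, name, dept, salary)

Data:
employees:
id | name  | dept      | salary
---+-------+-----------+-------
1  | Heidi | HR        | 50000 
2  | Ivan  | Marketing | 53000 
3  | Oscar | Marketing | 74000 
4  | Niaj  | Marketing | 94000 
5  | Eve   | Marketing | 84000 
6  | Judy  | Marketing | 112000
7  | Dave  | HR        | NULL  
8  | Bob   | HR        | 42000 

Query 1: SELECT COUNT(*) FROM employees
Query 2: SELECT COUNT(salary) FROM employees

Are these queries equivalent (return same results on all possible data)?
No, not equivalent

Query 1 returns: [(8,)]
Query 2 returns: [(7,)]

Reason: COUNT(*) includes NULLs, COUNT(column) excludes them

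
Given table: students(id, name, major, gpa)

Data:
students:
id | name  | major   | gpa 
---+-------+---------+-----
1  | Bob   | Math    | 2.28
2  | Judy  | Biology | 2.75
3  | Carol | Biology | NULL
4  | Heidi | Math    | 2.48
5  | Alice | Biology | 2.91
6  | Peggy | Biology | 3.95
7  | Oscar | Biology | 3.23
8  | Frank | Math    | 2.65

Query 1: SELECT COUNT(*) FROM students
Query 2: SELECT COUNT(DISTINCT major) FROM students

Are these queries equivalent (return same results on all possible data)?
No, not equivalent

Query 1 returns: [(8,)]
Query 2 returns: [(2,)]

Reason: COUNT(*) counts rows, COUNT(DISTINCT major) counts unique majors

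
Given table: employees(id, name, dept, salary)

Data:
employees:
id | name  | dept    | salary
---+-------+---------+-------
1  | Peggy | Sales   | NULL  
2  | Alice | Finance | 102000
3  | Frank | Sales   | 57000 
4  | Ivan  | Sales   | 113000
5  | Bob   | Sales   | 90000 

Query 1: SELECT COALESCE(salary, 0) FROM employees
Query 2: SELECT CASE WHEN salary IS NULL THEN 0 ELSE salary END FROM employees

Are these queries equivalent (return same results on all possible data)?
Yes, equivalent

Both queries return: [(0,), (57000,), (90000,), (102000,), (113000,)]

Reason: COALESCE vs CASE for NULL handling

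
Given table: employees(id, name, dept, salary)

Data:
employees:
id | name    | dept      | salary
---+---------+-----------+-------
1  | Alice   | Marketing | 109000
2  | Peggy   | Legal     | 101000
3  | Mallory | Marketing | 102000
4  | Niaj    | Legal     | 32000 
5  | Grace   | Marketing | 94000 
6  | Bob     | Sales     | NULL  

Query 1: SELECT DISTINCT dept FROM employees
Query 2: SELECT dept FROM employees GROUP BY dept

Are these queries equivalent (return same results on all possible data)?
Yes, equivalent

Both queries return: [('Legal',), ('Marketing',), ('Sales',)]

Reason: Both get unique depts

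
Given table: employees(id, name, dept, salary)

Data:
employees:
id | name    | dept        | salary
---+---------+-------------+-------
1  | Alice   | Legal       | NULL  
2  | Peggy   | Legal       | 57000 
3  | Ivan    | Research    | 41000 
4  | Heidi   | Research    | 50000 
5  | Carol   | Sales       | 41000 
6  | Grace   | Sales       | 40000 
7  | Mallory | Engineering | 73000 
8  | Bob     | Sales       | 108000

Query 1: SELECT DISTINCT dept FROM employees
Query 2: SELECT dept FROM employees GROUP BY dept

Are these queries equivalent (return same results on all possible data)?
Yes, equivalent

Both queries return: [('Engineering',), ('Legal',), ('Research',), ('Sales',)]

Reason: Both get unique depts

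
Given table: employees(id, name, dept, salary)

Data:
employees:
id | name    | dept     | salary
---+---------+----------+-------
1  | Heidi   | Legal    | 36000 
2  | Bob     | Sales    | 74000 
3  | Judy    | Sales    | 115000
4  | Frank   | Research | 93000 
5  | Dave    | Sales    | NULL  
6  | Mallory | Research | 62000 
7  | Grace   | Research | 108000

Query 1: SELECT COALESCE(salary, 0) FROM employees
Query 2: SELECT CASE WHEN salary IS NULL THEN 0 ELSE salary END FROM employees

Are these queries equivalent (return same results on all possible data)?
Yes, equivalent

Both queries return: [(0,), (36000,), (62000,), (74000,), (93000,), (108000,), (115000,)]

Reason: COALESCE vs CASE for NULL handling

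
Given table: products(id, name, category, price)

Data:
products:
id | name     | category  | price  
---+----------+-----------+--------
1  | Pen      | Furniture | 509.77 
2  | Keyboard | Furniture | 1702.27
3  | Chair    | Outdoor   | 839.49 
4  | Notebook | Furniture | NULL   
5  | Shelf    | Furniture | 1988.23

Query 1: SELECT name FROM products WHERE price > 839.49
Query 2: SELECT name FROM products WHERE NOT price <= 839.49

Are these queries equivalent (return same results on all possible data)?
Yes, equivalent

Both queries return: [('Keyboard',), ('Shelf',)]

Reason: Both filter price > 839.49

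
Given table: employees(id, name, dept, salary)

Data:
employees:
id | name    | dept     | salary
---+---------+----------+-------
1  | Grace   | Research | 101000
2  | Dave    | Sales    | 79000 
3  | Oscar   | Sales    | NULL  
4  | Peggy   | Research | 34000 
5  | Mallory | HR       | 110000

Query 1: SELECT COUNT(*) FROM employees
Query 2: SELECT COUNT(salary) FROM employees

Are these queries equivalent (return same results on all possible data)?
No, not equivalent

Query 1 returns: [(5,)]
Query 2 returns: [(4,)]

Reason: COUNT(*) includes NULLs, COUNT(column) excludes them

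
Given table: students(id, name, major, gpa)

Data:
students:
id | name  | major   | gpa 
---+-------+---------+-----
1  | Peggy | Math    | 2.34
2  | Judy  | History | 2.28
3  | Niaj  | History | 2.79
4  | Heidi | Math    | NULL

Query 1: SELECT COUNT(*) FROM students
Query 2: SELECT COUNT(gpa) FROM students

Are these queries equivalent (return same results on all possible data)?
No, not equivalent

Query 1 returns: [(4,)]
Query 2 returns: [(3,)]

Reason: COUNT(*) includes NULLs, COUNT(column) excludes them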